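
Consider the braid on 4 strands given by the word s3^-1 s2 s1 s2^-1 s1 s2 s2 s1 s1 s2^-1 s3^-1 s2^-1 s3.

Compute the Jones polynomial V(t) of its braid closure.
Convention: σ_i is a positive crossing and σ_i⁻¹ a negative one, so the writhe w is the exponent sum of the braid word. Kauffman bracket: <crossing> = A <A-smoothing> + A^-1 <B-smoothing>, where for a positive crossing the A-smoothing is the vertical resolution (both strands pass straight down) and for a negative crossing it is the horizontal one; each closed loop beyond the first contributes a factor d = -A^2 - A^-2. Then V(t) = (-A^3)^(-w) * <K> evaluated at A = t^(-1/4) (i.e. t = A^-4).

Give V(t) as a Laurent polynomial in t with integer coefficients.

The presented braid s3^-1 s2 s1 s2^-1 s1 s2 s2 s1 s1 s2^-1 s3^-1 s2^-1 s3 on 4 strands reduces by inverse Markov moves (closure unchanged at each step):
  Deconjugate: the word is γ·β·γ⁻¹ with γ = s3^-1 s2 (prefix) and γ⁻¹ = s2^-1 s3 (suffix); strip both.
  Destabilize: the word has the form β·s3^-1 where s3^-1 occurs only as the final letter (β ∈ B_3); drop it and the last strand → 3 strands.
Reduced to β = s1 s2^-1 s1 s2 s2 s1 s1 s2^-1 on 3 strands, 8 crossings.
Compute on β:
Braid: s1 s2^-1 s1 s2 s2 s1 s1 s2^-1 on 3 strands, 8 crossings.
Writhe w = (#positive) - (#negative) = 6 - 2 = 4.
Enumerate smoothing states for the bracket polynomial. There are 2^8 = 256 states.
Smooth each crossing (0=||, 1=⌣⌢); contribution A^(Σ sign_k(1-2s_k)) * d^(L-1).
Tabulate the states by total A-exponent and number of loops L (A-exp: L × count):
  A^8: L=3 ×1
  A^6: L=2 ×6, L=4 ×2
  A^4: L=1 ×11, L=3 ×16, L=5 ×1
  A^2: L=2 ×47, L=4 ×9
  A^0: L=1 ×26, L=3 ×43, L=5 ×1
  A^-2: L=2 ×41, L=4 ×15
  A^-4: L=3 ×26, L=5 ×2
  A^-6: L=4 ×8
  A^-8: L=5 ×1
Each group contributes A^e * Σ count * d^(L-1):
Powers of d = -A^2 - A^-2: d^2 = A^4 + 2 + A^-4; d^3 = -A^6 - 3*A^2 - 3*A^-2 - A^-6; d^4 = A^8 + 4*A^4 + 6 + 4*A^-4 + A^-8.
  A^8 * (d^2) = A^12 + 2*A^8 + A^4
  A^6 * (6*d + 2*d^3) = -2*A^12 - 12*A^8 - 12*A^4 - 2
  A^4 * (11 + 16*d^2 + d^4) = A^12 + 20*A^8 + 49*A^4 + 20 + A^-4
  A^2 * (47*d + 9*d^3) = -9*A^8 - 74*A^4 - 74 - 9*A^-4
  A^0 * (26 + 43*d^2 + d^4) = A^8 + 47*A^4 + 118 + 47*A^-4 + A^-8
  A^-2 * (41*d + 15*d^3) = -15*A^4 - 86 - 86*A^-4 - 15*A^-8
  A^-4 * (26*d^2 + 2*d^4) = 2*A^4 + 34 + 64*A^-4 + 34*A^-8 + 2*A^-12
  A^-6 * (8*d^3) = -8 - 24*A^-4 - 24*A^-8 - 8*A^-12
  A^-8 * (d^4) = 1 + 4*A^-4 + 6*A^-8 + 4*A^-12 + A^-16
Summing the groups: <K> = 2*A^8 - 2*A^4 + 3 - 3*A^-4 + 2*A^-8 - 2*A^-12 + A^-16
Normalise by the writhe: (-A^3)^(-w) = (-A^3)^(-4) = A^-12, so f(A) = A^-12 * <K> = 2*A^-4 - 2*A^-8 + 3*A^-12 - 3*A^-16 + 2*A^-20 - 2*A^-24 + A^-28.
Substitute A = t^(-1/4), i.e. A^e → t^(-e/4): V(t) = t^7 - 2*t^6 + 2*t^5 - 3*t^4 + 3*t^3 - 2*t^2 + 2*t

Answer: t^7 - 2*t^6 + 2*t^5 - 3*t^4 + 3*t^3 - 2*t^2 + 2*t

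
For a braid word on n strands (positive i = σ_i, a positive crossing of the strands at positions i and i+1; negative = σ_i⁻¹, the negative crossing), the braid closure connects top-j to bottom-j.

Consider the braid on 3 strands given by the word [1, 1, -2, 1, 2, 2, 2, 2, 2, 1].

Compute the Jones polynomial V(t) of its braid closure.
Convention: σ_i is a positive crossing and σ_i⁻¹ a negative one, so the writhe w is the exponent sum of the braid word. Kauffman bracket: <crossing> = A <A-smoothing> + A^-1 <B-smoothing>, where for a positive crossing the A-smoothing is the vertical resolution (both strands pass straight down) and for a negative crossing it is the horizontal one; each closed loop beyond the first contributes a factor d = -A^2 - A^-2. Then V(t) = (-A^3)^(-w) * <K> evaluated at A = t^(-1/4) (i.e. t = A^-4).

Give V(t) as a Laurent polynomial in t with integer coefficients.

Braid: s1 s1 s2^-1 s1 s2 s2 s2 s2 s2 s1 on 3 strands, 10 crossings.
Writhe w = (#positive) - (#negative) = 9 - 1 = 8.
Computing the Kauffman bracket via state sum. There are 2^10 = 1024 states.
Each crossing splits two ways (0=vertical, 1=horizontal). The state's weight is A^(#A-smoothings - #B-smoothings) * d^(loops - 1).
Tabulate the states by total A-exponent and number of loops L (A-exp: L × count):
  A^10: L=2 ×1
  A^8: L=1 ×4, L=3 ×6
  A^6: L=2 ×35, L=4 ×10
  A^4: L=1 ×35, L=3 ×75, L=5 ×10
  A^2: L=2 ×115, L=4 ×90, L=6 ×5
  A^0: L=3 ×185, L=5 ×66, L=7 ×1
  A^-2: L=4 ×180, L=6 ×30
  A^-4: L=5 ×112, L=7 ×8
  A^-6: L=6 ×44, L=8 ×1
  A^-8: L=7 ×10
  A^-10: L=8 ×1
Each group contributes A^e * Σ count * d^(L-1):
Powers of d = -A^2 - A^-2: d^2 = A^4 + 2 + A^-4; d^3 = -A^6 - 3*A^2 - 3*A^-2 - A^-6; d^4 = A^8 + 4*A^4 + 6 + 4*A^-4 + A^-8; d^5 = -A^10 - 5*A^6 - 10*A^2 - 10*A^-2 - 5*A^-6 - A^-10; d^6 = A^12 + 6*A^8 + 15*A^4 + 20 + 15*A^-4 + 6*A^-8 + A^-12; d^7 = -A^14 - 7*A^10 - 21*A^6 - 35*A^2 - 35*A^-2 - 21*A^-6 - 7*A^-10 - A^-14.
  A^10 * (d) = -A^12 - A^8
  A^8 * (4 + 6*d^2) = 6*A^12 + 16*A^8 + 6*A^4
  A^6 * (35*d + 10*d^3) = -10*A^12 - 65*A^8 - 65*A^4 - 10
  A^4 * (35 + 75*d^2 + 10*d^4) = 10*A^12 + 115*A^8 + 245*A^4 + 115 + 10*A^-4
  A^2 * (115*d + 90*d^3 + 5*d^5) = -5*A^12 - 115*A^8 - 435*A^4 - 435 - 115*A^-4 - 5*A^-8
  A^0 * (185*d^2 + 66*d^4 + d^6) = A^12 + 72*A^8 + 464*A^4 + 786 + 464*A^-4 + 72*A^-8 + A^-12
  A^-2 * (180*d^3 + 30*d^5) = -30*A^8 - 330*A^4 - 840 - 840*A^-4 - 330*A^-8 - 30*A^-12
  A^-4 * (112*d^4 + 8*d^6) = 8*A^8 + 160*A^4 + 568 + 832*A^-4 + 568*A^-8 + 160*A^-12 + 8*A^-16
  A^-6 * (44*d^5 + d^7) = -A^8 - 51*A^4 - 241 - 475*A^-4 - 475*A^-8 - 241*A^-12 - 51*A^-16 - A^-20
  A^-8 * (10*d^6) = 10*A^4 + 60 + 150*A^-4 + 200*A^-8 + 150*A^-12 + 60*A^-16 + 10*A^-20
  A^-10 * (d^7) = -A^4 - 7 - 21*A^-4 - 35*A^-8 - 35*A^-12 - 21*A^-16 - 7*A^-20 - A^-24
Summing the groups: <K> = A^12 - A^8 + 3*A^4 - 4 + 5*A^-4 - 5*A^-8 + 5*A^-12 - 4*A^-16 + 2*A^-20 - A^-24
Normalise by the writhe: (-A^3)^(-w) = (-A^3)^(-8) = A^-24, so f(A) = A^-24 * <K> = A^-12 - A^-16 + 3*A^-20 - 4*A^-24 + 5*A^-28 - 5*A^-32 + 5*A^-36 - 4*A^-40 + 2*A^-44 - A^-48.
Substitute A = t^(-1/4), i.e. A^e → t^(-e/4): V(t) = -t^12 + 2*t^11 - 4*t^10 + 5*t^9 - 5*t^8 + 5*t^7 - 4*t^6 + 3*t^5 - t^4 + t^3

Answer: -t^12 + 2*t^11 - 4*t^10 + 5*t^9 - 5*t^8 + 5*t^7 - 4*t^6 + 3*t^5 - t^4 + t^3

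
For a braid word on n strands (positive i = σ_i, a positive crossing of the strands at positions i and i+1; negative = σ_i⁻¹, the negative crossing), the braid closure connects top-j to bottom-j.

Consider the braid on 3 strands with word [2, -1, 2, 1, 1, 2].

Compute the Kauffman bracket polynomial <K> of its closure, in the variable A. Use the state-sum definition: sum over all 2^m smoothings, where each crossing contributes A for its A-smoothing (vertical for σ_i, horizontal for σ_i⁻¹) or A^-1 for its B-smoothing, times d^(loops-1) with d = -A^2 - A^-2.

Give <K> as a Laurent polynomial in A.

Braid: s2 s1^-1 s2 s1 s1 s2 on 3 strands, 6 crossings.
Writhe w = (#positive) - (#negative) = 5 - 1 = 4.
State-sum expansion of <K>. There are 2^6 = 64 states.
Each crossing splits two ways (0=vertical, 1=horizontal). The state's weight is A^(#A-smoothings - #B-smoothings) * d^(loops - 1).
Tabulate the states by total A-exponent and number of loops L (A-exp: L × count):
  A^6: L=2 ×1
  A^4: L=1 ×3, L=3 ×3
  A^2: L=2 ×14, L=4 ×1
  A^0: L=1 ×10, L=3 ×10
  A^-2: L=2 ×13, L=4 ×2
  A^-4: L=3 ×6
  A^-6: L=4 ×1
Each group contributes A^e * Σ count * d^(L-1):
Powers of d = -A^2 - A^-2: d^2 = A^4 + 2 + A^-4; d^3 = -A^6 - 3*A^2 - 3*A^-2 - A^-6.
  A^6 * (d) = -A^8 - A^4
  A^4 * (3 + 3*d^2) = 3*A^8 + 9*A^4 + 3
  A^2 * (14*d + d^3) = -A^8 - 17*A^4 - 17 - A^-4
  A^0 * (10 + 10*d^2) = 10*A^4 + 30 + 10*A^-4
  A^-2 * (13*d + 2*d^3) = -2*A^4 - 19 - 19*A^-4 - 2*A^-8
  A^-4 * (6*d^2) = 6 + 12*A^-4 + 6*A^-8
  A^-6 * (d^3) = -1 - 3*A^-4 - 3*A^-8 - A^-12
Summing the groups: <K> = A^8 - A^4 + 2 - A^-4 + A^-8 - A^-12

Answer: A^8 - A^4 + 2 - A^-4 + A^-8 - A^-12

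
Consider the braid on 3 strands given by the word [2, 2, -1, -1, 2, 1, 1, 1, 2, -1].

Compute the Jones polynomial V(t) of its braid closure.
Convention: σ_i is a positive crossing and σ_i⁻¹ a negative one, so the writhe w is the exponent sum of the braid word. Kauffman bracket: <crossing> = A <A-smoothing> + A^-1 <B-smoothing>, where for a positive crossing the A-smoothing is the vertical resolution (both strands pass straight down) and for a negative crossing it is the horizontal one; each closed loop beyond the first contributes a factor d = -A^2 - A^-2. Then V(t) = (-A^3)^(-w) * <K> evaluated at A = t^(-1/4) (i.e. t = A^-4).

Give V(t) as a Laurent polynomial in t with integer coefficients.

Braid: s2 s2 s1^-1 s1^-1 s2 s1 s1 s1 s2 s1^-1 on 3 strands, 10 crossings.
Writhe w = (#positive) - (#negative) = 7 - 3 = 4.
State-sum expansion of <K>. There are 2^10 = 1024 states.
Smooth each crossing (0=||, 1=⌣⌢); contribution A^(Σ sign_k(1-2s_k)) * d^(L-1).
Tabulate the states by total A-exponent and number of loops L (A-exp: L × count):
  A^10: L=4 ×1
  A^8: L=3 ×7, L=5 ×3
  A^6: L=2 ×19, L=4 ×23, L=6 ×3
  A^4: L=1 ×20, L=3 ×75, L=5 ×24, L=7 ×1
  A^2: L=2 ×114, L=4 ×86, L=6 ×10
  A^0: L=1 ×51, L=3 ×155, L=5 ×45, L=7 ×1
  A^-2: L=2 ×102, L=4 ×98, L=6 ×10
  A^-4: L=3 ×89, L=5 ×30, L=7 ×1
  A^-6: L=4 ×41, L=6 ×4
  A^-8: L=5 ×10
  A^-10: L=6 ×1
Each group contributes A^e * Σ count * d^(L-1):
Powers of d = -A^2 - A^-2: d^2 = A^4 + 2 + A^-4; d^3 = -A^6 - 3*A^2 - 3*A^-2 - A^-6; d^4 = A^8 + 4*A^4 + 6 + 4*A^-4 + A^-8; d^5 = -A^10 - 5*A^6 - 10*A^2 - 10*A^-2 - 5*A^-6 - A^-10; d^6 = A^12 + 6*A^8 + 15*A^4 + 20 + 15*A^-4 + 6*A^-8 + A^-12.
  A^10 * (d^3) = -A^16 - 3*A^12 - 3*A^8 - A^4
  A^8 * (7*d^2 + 3*d^4) = 3*A^16 + 19*A^12 + 32*A^8 + 19*A^4 + 3
  A^6 * (19*d + 23*d^3 + 3*d^5) = -3*A^16 - 38*A^12 - 118*A^8 - 118*A^4 - 38 - 3*A^-4
  A^4 * (20 + 75*d^2 + 24*d^4 + d^6) = A^16 + 30*A^12 + 186*A^8 + 334*A^4 + 186 + 30*A^-4 + A^-8
  A^2 * (114*d + 86*d^3 + 10*d^5) = -10*A^12 - 136*A^8 - 472*A^4 - 472 - 136*A^-4 - 10*A^-8
  A^0 * (51 + 155*d^2 + 45*d^4 + d^6) = A^12 + 51*A^8 + 350*A^4 + 651 + 350*A^-4 + 51*A^-8 + A^-12
  A^-2 * (102*d + 98*d^3 + 10*d^5) = -10*A^8 - 148*A^4 - 496 - 496*A^-4 - 148*A^-8 - 10*A^-12
  A^-4 * (89*d^2 + 30*d^4 + d^6) = A^8 + 36*A^4 + 224 + 378*A^-4 + 224*A^-8 + 36*A^-12 + A^-16
  A^-6 * (41*d^3 + 4*d^5) = -4*A^4 - 61 - 163*A^-4 - 163*A^-8 - 61*A^-12 - 4*A^-16
  A^-8 * (10*d^4) = 10 + 40*A^-4 + 60*A^-8 + 40*A^-12 + 10*A^-16
  A^-10 * (d^5) = -1 - 5*A^-4 - 10*A^-8 - 10*A^-12 - 5*A^-16 - A^-20
Summing the groups: <K> = -A^12 + 3*A^8 - 4*A^4 + 6 - 5*A^-4 + 5*A^-8 - 4*A^-12 + 2*A^-16 - A^-20
Normalise by the writhe: (-A^3)^(-w) = (-A^3)^(-4) = A^-12, so f(A) = A^-12 * <K> = -1 + 3*A^-4 - 4*A^-8 + 6*A^-12 - 5*A^-16 + 5*A^-20 - 4*A^-24 + 2*A^-28 - A^-32.
Substitute A = t^(-1/4), i.e. A^e → t^(-e/4): V(t) = -t^8 + 2*t^7 - 4*t^6 + 5*t^5 - 5*t^4 + 6*t^3 - 4*t^2 + 3*t - 1

Answer: -t^8 + 2*t^7 - 4*t^6 + 5*t^5 - 5*t^4 + 6*t^3 - 4*t^2 + 3*t - 1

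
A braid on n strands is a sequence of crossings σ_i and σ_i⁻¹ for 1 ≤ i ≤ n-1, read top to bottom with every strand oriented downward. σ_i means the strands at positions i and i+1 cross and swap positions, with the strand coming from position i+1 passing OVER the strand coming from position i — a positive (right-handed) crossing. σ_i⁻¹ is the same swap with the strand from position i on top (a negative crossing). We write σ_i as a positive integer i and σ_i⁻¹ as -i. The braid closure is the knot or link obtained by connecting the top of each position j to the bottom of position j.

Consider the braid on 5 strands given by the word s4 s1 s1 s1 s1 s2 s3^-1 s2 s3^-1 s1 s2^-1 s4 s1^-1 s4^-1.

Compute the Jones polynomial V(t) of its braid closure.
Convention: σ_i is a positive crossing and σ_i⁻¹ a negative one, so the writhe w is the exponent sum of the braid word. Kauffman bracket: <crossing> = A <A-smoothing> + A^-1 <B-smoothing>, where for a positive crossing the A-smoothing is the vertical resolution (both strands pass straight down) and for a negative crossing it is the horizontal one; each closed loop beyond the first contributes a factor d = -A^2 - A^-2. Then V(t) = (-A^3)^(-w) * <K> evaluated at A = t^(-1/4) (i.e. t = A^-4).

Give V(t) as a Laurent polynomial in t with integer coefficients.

The presented braid s4 s1 s1 s1 s1 s2 s3^-1 s2 s3^-1 s1 s2^-1 s4 s1^-1 s4^-1 on 5 strands reduces by inverse Markov moves (closure unchanged at each step):
  Deconjugate: the word is γ·β·γ⁻¹ with γ = s4 s1 (prefix) and γ⁻¹ = s1^-1 s4^-1 (suffix); strip both.
  Destabilize: the word has the form β·s4 where s4 occurs only as the final letter (β ∈ B_4); drop it and the last strand → 4 strands.
Reduced to β = s1 s1 s1 s2 s3^-1 s2 s3^-1 s1 s2^-1 on 4 strands, 9 crossings.
Compute on β:
Braid: s1 s1 s1 s2 s3^-1 s2 s3^-1 s1 s2^-1 on 4 strands, 9 crossings.
Writhe w = (#positive) - (#negative) = 6 - 3 = 3.
State-sum expansion of <K>. There are 2^9 = 512 states.
Smooth each crossing (0=||, 1=⌣⌢); contribution A^(Σ sign_k(1-2s_k)) * d^(L-1).
Tabulate the states by total A-exponent and number of loops L (A-exp: L × count):
  A^9: L=3 ×1
  A^7: L=2 ×7, L=4 ×2
  A^5: L=1 ×12, L=3 ×24
  A^3: L=2 ×66, L=4 ×18
  A^1: L=1 ×35, L=3 ×84, L=5 ×7
  A^-1: L=2 ×73, L=4 ×52, L=6 ×1
  A^-3: L=3 ×68, L=5 ×16
  A^-5: L=4 ×34, L=6 ×2
  A^-7: L=5 ×9
  A^-9: L=6 ×1
Each group contributes A^e * Σ count * d^(L-1):
Powers of d = -A^2 - A^-2: d^2 = A^4 + 2 + A^-4; d^3 = -A^6 - 3*A^2 - 3*A^-2 - A^-6; d^4 = A^8 + 4*A^4 + 6 + 4*A^-4 + A^-8; d^5 = -A^10 - 5*A^6 - 10*A^2 - 10*A^-2 - 5*A^-6 - A^-10.
  A^9 * (d^2) = A^13 + 2*A^9 + A^5
  A^7 * (7*d + 2*d^3) = -2*A^13 - 13*A^9 - 13*A^5 - 2*A
  A^5 * (12 + 24*d^2) = 24*A^9 + 60*A^5 + 24*A
  A^3 * (66*d + 18*d^3) = -18*A^9 - 120*A^5 - 120*A - 18*A^-3
  A^1 * (35 + 84*d^2 + 7*d^4) = 7*A^9 + 112*A^5 + 245*A + 112*A^-3 + 7*A^-7
  A^-1 * (73*d + 52*d^3 + d^5) = -A^9 - 57*A^5 - 239*A - 239*A^-3 - 57*A^-7 - A^-11
  A^-3 * (68*d^2 + 16*d^4) = 16*A^5 + 132*A + 232*A^-3 + 132*A^-7 + 16*A^-11
  A^-5 * (34*d^3 + 2*d^5) = -2*A^5 - 44*A - 122*A^-3 - 122*A^-7 - 44*A^-11 - 2*A^-15
  A^-7 * (9*d^4) = 9*A + 36*A^-3 + 54*A^-7 + 36*A^-11 + 9*A^-15
  A^-9 * (d^5) = -A - 5*A^-3 - 10*A^-7 - 10*A^-11 - 5*A^-15 - A^-19
Summing the groups: <K> = -A^13 + A^9 - 3*A^5 + 4*A - 4*A^-3 + 4*A^-7 - 3*A^-11 + 2*A^-15 - A^-19
Normalise by the writhe: (-A^3)^(-w) = (-A^3)^(-3) = -A^-9, so f(A) = -A^-9 * <K> = A^4 - 1 + 3*A^-4 - 4*A^-8 + 4*A^-12 - 4*A^-16 + 3*A^-20 - 2*A^-24 + A^-28.
Substitute A = t^(-1/4), i.e. A^e → t^(-e/4): V(t) = t^7 - 2*t^6 + 3*t^5 - 4*t^4 + 4*t^3 - 4*t^2 + 3*t - 1 + t^-1

Answer: t^7 - 2*t^6 + 3*t^5 - 4*t^4 + 4*t^3 - 4*t^2 + 3*t - 1 + t^-1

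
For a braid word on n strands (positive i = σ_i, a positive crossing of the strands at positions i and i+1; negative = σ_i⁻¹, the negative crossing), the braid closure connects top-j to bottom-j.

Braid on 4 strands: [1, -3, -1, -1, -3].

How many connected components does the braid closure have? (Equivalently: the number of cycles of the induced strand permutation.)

3

Derivation:
Track the strand permutation on 4 strands, starting from identity.
  step 1: s1 swaps positions 1,2 -> [2 1 3 4]
  step 2: s3^-1 swaps positions 3,4 -> [2 1 4 3]
  step 3: s1^-1 swaps positions 1,2 -> [1 2 4 3]
  step 4: s1^-1 swaps positions 1,2 -> [2 1 4 3]
  step 5: s3^-1 swaps positions 3,4 -> [2 1 3 4]
Final permutation (position -> original strand): [2 1 3 4]
Closure components = cycle count of this permutation = 3.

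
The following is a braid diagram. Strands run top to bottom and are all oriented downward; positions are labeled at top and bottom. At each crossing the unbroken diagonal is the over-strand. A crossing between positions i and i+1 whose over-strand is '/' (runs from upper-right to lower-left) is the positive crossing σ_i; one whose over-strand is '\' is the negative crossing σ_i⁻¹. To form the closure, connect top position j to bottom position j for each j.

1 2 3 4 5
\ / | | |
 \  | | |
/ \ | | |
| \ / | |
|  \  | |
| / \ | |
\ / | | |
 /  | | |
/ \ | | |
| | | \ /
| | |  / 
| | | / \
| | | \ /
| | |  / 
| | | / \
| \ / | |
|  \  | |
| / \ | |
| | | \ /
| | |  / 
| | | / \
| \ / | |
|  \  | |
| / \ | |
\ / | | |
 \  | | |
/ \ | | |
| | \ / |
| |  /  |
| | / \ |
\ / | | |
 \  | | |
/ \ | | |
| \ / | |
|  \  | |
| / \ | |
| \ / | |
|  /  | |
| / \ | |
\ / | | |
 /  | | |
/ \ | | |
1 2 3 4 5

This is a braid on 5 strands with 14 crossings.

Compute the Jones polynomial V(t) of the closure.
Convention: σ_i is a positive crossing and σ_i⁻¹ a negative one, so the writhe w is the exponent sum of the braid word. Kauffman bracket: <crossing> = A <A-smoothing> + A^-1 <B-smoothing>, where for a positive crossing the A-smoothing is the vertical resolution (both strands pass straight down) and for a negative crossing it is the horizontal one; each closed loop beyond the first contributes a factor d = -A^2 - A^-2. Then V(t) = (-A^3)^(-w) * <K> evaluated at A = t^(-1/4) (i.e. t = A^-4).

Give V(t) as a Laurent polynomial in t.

Reading the diagram top to bottom ('/'-over between positions i,i+1 = s_i, '\'-over = s_i^-1): braid word = s1^-1 s2^-1 s1 s4 s4 s2^-1 s4 s2^-1 s1^-1 s3 s1^-1 s2^-1 s2 s1.
The presented braid s1^-1 s2^-1 s1 s4 s4 s2^-1 s4 s2^-1 s1^-1 s3 s1^-1 s2^-1 s2 s1 on 5 strands reduces by inverse Markov moves (closure unchanged at each step):
  Deconjugate: the word is γ·β·γ⁻¹ with γ = s1^-1 s2^-1 (prefix) and γ⁻¹ = s2 s1 (suffix); strip both.
Reduced to β = s1 s4 s4 s2^-1 s4 s2^-1 s1^-1 s3 s1^-1 s2^-1 on 5 strands, 10 crossings.
Compute on β:
Braid: s1 s4 s4 s2^-1 s4 s2^-1 s1^-1 s3 s1^-1 s2^-1 on 5 strands, 10 crossings.
Writhe w = (#positive) - (#negative) = 5 - 5 = 0.
Enumerate smoothing states for the bracket polynomial. There are 2^10 = 1024 states.
Smooth each crossing (0=||, 1=⌣⌢); contribution A^(Σ sign_k(1-2s_k)) * d^(L-1).
Tabulate the states by total A-exponent and number of loops L (A-exp: L × count):
  A^10: L=6 ×1
  A^8: L=5 ×10
  A^6: L=4 ×40, L=6 ×5
  A^4: L=3 ×80, L=5 ×39, L=7 ×1
  A^2: L=2 ×79, L=4 ×117, L=6 ×14
  A^0: L=1 ×30, L=3 ×158, L=5 ×62, L=7 ×2
  A^-2: L=2 ×84, L=4 ×111, L=6 ×15
  A^-4: L=1 ×9, L=3 ×74, L=5 ×36, L=7 ×1
  A^-6: L=2 ×12, L=4 ×29, L=6 ×4
  A^-8: L=3 ×6, L=5 ×4
  A^-10: L=4 ×1
Each group contributes A^e * Σ count * d^(L-1):
Powers of d = -A^2 - A^-2: d^2 = A^4 + 2 + A^-4; d^3 = -A^6 - 3*A^2 - 3*A^-2 - A^-6; d^4 = A^8 + 4*A^4 + 6 + 4*A^-4 + A^-8; d^5 = -A^10 - 5*A^6 - 10*A^2 - 10*A^-2 - 5*A^-6 - A^-10; d^6 = A^12 + 6*A^8 + 15*A^4 + 20 + 15*A^-4 + 6*A^-8 + A^-12.
  A^10 * (d^5) = -A^20 - 5*A^16 - 10*A^12 - 10*A^8 - 5*A^4 - 1
  A^8 * (10*d^4) = 10*A^16 + 40*A^12 + 60*A^8 + 40*A^4 + 10
  A^6 * (40*d^3 + 5*d^5) = -5*A^16 - 65*A^12 - 170*A^8 - 170*A^4 - 65 - 5*A^-4
  A^4 * (80*d^2 + 39*d^4 + d^6) = A^16 + 45*A^12 + 251*A^8 + 414*A^4 + 251 + 45*A^-4 + A^-8
  A^2 * (79*d + 117*d^3 + 14*d^5) = -14*A^12 - 187*A^8 - 570*A^4 - 570 - 187*A^-4 - 14*A^-8
  A^0 * (30 + 158*d^2 + 62*d^4 + 2*d^6) = 2*A^12 + 74*A^8 + 436*A^4 + 758 + 436*A^-4 + 74*A^-8 + 2*A^-12
  A^-2 * (84*d + 111*d^3 + 15*d^5) = -15*A^8 - 186*A^4 - 567 - 567*A^-4 - 186*A^-8 - 15*A^-12
  A^-4 * (9 + 74*d^2 + 36*d^4 + d^6) = A^8 + 42*A^4 + 233 + 393*A^-4 + 233*A^-8 + 42*A^-12 + A^-16
  A^-6 * (12*d + 29*d^3 + 4*d^5) = -4*A^4 - 49 - 139*A^-4 - 139*A^-8 - 49*A^-12 - 4*A^-16
  A^-8 * (6*d^2 + 4*d^4) = 4 + 22*A^-4 + 36*A^-8 + 22*A^-12 + 4*A^-16
  A^-10 * (d^3) = -A^-4 - 3*A^-8 - 3*A^-12 - A^-16
Summing the groups: <K> = -A^20 + A^16 - 2*A^12 + 4*A^8 - 3*A^4 + 4 - 3*A^-4 + 2*A^-8 - A^-12
Normalise by the writhe: (-A^3)^(-w) = (-A^3)^(0) = 1, so f(A) = 1 * <K> = -A^20 + A^16 - 2*A^12 + 4*A^8 - 3*A^4 + 4 - 3*A^-4 + 2*A^-8 - A^-12.
Substitute A = t^(-1/4), i.e. A^e → t^(-e/4): V(t) = -t^3 + 2*t^2 - 3*t + 4 - 3*t^-1 + 4*t^-2 - 2*t^-3 + t^-4 - t^-5

Answer: -t^3 + 2*t^2 - 3*t + 4 - 3*t^-1 + 4*t^-2 - 2*t^-3 + t^-4 - t^-5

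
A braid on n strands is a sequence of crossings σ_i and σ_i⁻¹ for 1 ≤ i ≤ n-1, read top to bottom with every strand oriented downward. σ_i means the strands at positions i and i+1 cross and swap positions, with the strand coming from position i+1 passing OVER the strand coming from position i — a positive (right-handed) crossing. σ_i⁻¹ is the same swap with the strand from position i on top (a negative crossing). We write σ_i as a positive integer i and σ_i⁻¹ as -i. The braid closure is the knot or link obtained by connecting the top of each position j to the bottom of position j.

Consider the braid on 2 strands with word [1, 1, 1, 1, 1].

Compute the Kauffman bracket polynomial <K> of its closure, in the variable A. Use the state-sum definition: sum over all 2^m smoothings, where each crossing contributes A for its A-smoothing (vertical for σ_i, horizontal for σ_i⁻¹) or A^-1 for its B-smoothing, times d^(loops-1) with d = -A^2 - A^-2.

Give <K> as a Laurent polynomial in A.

-A^7 - A^-1 + A^-5 - A^-9 + A^-13

Derivation:
Braid: s1 s1 s1 s1 s1 on 2 strands, 5 crossings.
Writhe w = (#positive) - (#negative) = 5 - 0 = 5.
State-sum expansion of <K>. There are 2^5 = 32 states.
Smooth each crossing (0=||, 1=⌣⌢); contribution A^(Σ sign_k(1-2s_k)) * d^(L-1).
  state 00000: A-exp=+5, loops=2, term = A^5 * d^1
  state 00001: A-exp=+3, loops=1, term = A^3 * d^0
  state 00010: A-exp=+3, loops=1, term = A^3 * d^0
  state 00011: A-exp=+1, loops=2, term = A^1 * d^1
  state 00100: A-exp=+3, loops=1, term = A^3 * d^0
  state 00101: A-exp=+1, loops=2, term = A^1 * d^1
  state 00110: A-exp=+1, loops=2, term = A^1 * d^1
  state 00111: A-exp=-1, loops=3, term = A^-1 * d^2
  state 01000: A-exp=+3, loops=1, term = A^3 * d^0
  state 01001: A-exp=+1, loops=2, term = A^1 * d^1
  state 01010: A-exp=+1, loops=2, term = A^1 * d^1
  state 01011: A-exp=-1, loops=3, term = A^-1 * d^2
  state 01100: A-exp=+1, loops=2, term = A^1 * d^1
  state 01101: A-exp=-1, loops=3, term = A^-1 * d^2
  state 01110: A-exp=-1, loops=3, term = A^-1 * d^2
  state 01111: A-exp=-3, loops=4, term = A^-3 * d^3
  state 10000: A-exp=+3, loops=1, term = A^3 * d^0
  state 10001: A-exp=+1, loops=2, term = A^1 * d^1
  state 10010: A-exp=+1, loops=2, term = A^1 * d^1
  state 10011: A-exp=-1, loops=3, term = A^-1 * d^2
  state 10100: A-exp=+1, loops=2, term = A^1 * d^1
  state 10101: A-exp=-1, loops=3, term = A^-1 * d^2
  state 10110: A-exp=-1, loops=3, term = A^-1 * d^2
  state 10111: A-exp=-3, loops=4, term = A^-3 * d^3
  state 11000: A-exp=+1, loops=2, term = A^1 * d^1
  state 11001: A-exp=-1, loops=3, term = A^-1 * d^2
  state 11010: A-exp=-1, loops=3, term = A^-1 * d^2
  state 11011: A-exp=-3, loops=4, term = A^-3 * d^3
  state 11100: A-exp=-1, loops=3, term = A^-1 * d^2
  state 11101: A-exp=-3, loops=4, term = A^-3 * d^3
  state 11110: A-exp=-3, loops=4, term = A^-3 * d^3
  state 11111: A-exp=-5, loops=5, term = A^-5 * d^4
Collect the terms by A-exponent (count of states per loop number):
Powers of d = -A^2 - A^-2: d^2 = A^4 + 2 + A^-4; d^3 = -A^6 - 3*A^2 - 3*A^-2 - A^-6; d^4 = A^8 + 4*A^4 + 6 + 4*A^-4 + A^-8.
  A^5 * (d) = -A^7 - A^3
  A^3 * (5) = 5*A^3
  A^1 * (10*d) = -10*A^3 - 10*A^-1
  A^-1 * (10*d^2) = 10*A^3 + 20*A^-1 + 10*A^-5
  A^-3 * (5*d^3) = -5*A^3 - 15*A^-1 - 15*A^-5 - 5*A^-9
  A^-5 * (d^4) = A^3 + 4*A^-1 + 6*A^-5 + 4*A^-9 + A^-13
Summing the groups: <K> = -A^7 - A^-1 + A^-5 - A^-9 + A^-13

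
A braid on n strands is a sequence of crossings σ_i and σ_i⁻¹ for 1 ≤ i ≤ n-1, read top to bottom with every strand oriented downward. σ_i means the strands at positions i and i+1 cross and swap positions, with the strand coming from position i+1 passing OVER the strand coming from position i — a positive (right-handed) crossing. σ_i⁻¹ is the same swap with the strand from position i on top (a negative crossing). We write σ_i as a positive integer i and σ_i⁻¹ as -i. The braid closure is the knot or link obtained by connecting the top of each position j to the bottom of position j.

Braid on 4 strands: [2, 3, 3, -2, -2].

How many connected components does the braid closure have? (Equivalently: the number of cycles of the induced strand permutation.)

Track the strand permutation on 4 strands, starting from identity.
  step 1: s2 swaps positions 2,3 -> [1 3 2 4]
  step 2: s3 swaps positions 3,4 -> [1 3 4 2]
  step 3: s3 swaps positions 3,4 -> [1 3 2 4]
  step 4: s2^-1 swaps positions 2,3 -> [1 2 3 4]
  step 5: s2^-1 swaps positions 2,3 -> [1 3 2 4]
Final permutation (position -> original strand): [1 3 2 4]
Closure components = cycle count of this permutation = 3.

Answer: 3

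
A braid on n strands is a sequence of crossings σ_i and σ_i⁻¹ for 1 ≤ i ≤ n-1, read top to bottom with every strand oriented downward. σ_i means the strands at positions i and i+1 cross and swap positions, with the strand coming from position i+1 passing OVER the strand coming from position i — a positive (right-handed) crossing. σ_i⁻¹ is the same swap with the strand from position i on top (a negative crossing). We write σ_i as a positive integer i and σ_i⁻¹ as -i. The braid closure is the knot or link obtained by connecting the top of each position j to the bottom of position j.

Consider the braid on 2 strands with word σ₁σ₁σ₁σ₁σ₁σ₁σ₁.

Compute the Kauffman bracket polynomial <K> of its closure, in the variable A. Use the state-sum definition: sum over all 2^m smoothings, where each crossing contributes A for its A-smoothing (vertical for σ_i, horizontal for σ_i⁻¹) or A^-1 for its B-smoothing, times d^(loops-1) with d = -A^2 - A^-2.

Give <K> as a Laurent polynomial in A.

-A^9 - A + A^-3 - A^-7 + A^-11 - A^-15 + A^-19

Derivation:
Braid: s1 s1 s1 s1 s1 s1 s1 on 2 strands, 7 crossings.
Writhe w = (#positive) - (#negative) = 7 - 0 = 7.
State-sum expansion of <K>. There are 2^7 = 128 states.
Each crossing splits two ways (0=vertical, 1=horizontal). The state's weight is A^(#A-smoothings - #B-smoothings) * d^(loops - 1).
Tabulate the states by total A-exponent and number of loops L (A-exp: L × count):
  A^7: L=2 ×1
  A^5: L=1 ×7
  A^3: L=2 ×21
  A^1: L=3 ×35
  A^-1: L=4 ×35
  A^-3: L=5 ×21
  A^-5: L=6 ×7
  A^-7: L=7 ×1
Each group contributes A^e * Σ count * d^(L-1):
Powers of d = -A^2 - A^-2: d^2 = A^4 + 2 + A^-4; d^3 = -A^6 - 3*A^2 - 3*A^-2 - A^-6; d^4 = A^8 + 4*A^4 + 6 + 4*A^-4 + A^-8; d^5 = -A^10 - 5*A^6 - 10*A^2 - 10*A^-2 - 5*A^-6 - A^-10; d^6 = A^12 + 6*A^8 + 15*A^4 + 20 + 15*A^-4 + 6*A^-8 + A^-12.
  A^7 * (d) = -A^9 - A^5
  A^5 * (7) = 7*A^5
  A^3 * (21*d) = -21*A^5 - 21*A
  A^1 * (35*d^2) = 35*A^5 + 70*A + 35*A^-3
  A^-1 * (35*d^3) = -35*A^5 - 105*A - 105*A^-3 - 35*A^-7
  A^-3 * (21*d^4) = 21*A^5 + 84*A + 126*A^-3 + 84*A^-7 + 21*A^-11
  A^-5 * (7*d^5) = -7*A^5 - 35*A - 70*A^-3 - 70*A^-7 - 35*A^-11 - 7*A^-15
  A^-7 * (d^6) = A^5 + 6*A + 15*A^-3 + 20*A^-7 + 15*A^-11 + 6*A^-15 + A^-19
Summing the groups: <K> = -A^9 - A + A^-3 - A^-7 + A^-11 - A^-15 + A^-19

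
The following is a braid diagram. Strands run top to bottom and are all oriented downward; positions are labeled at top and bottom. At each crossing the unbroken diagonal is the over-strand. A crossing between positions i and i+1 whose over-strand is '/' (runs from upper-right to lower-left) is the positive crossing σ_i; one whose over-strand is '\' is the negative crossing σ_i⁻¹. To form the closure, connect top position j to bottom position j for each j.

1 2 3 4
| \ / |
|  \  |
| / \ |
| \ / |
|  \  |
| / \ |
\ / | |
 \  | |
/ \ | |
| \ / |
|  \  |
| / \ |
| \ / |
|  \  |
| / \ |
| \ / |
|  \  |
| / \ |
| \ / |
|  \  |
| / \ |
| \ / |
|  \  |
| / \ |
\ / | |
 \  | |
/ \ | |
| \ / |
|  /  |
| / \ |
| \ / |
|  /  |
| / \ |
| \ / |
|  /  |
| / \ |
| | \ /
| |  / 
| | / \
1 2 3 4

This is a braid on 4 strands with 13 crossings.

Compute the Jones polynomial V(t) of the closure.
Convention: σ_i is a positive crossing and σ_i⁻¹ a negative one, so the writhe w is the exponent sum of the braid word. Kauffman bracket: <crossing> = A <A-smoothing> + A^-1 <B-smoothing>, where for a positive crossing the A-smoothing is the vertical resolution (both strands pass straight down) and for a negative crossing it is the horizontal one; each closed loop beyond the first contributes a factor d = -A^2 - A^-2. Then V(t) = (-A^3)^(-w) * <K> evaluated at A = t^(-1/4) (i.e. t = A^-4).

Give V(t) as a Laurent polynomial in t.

Reading the diagram top to bottom ('/'-over between positions i,i+1 = s_i, '\'-over = s_i^-1): braid word = s2^-1 s2^-1 s1^-1 s2^-1 s2^-1 s2^-1 s2^-1 s2^-1 s1^-1 s2 s2 s2 s3.
The presented braid s2^-1 s2^-1 s1^-1 s2^-1 s2^-1 s2^-1 s2^-1 s2^-1 s1^-1 s2 s2 s2 s3 on 4 strands reduces by inverse Markov moves (closure unchanged at each step):
  Destabilize: the word has the form β·s3 where s3 occurs only as the final letter (β ∈ B_3); drop it and the last strand → 3 strands.
  Deconjugate: the word is γ·β·γ⁻¹ with γ = s2^-1 s2^-1 (prefix) and γ⁻¹ = s2 s2 (suffix); strip both.
Reduced to β = s1^-1 s2^-1 s2^-1 s2^-1 s2^-1 s2^-1 s1^-1 s2 on 3 strands, 8 crossings.
Compute on β:
Braid: s1^-1 s2^-1 s2^-1 s2^-1 s2^-1 s2^-1 s1^-1 s2 on 3 strands, 8 crossings.
Writhe w = (#positive) - (#negative) = 1 - 7 = -6.
Enumerate smoothing states for the bracket polynomial. There are 2^8 = 256 states.
Each crossing splits two ways (0=vertical, 1=horizontal). The state's weight is A^(#A-smoothings - #B-smoothings) * d^(loops - 1).
Tabulate the states by total A-exponent and number of loops L (A-exp: L × count):
  A^8: L=6 ×1
  A^6: L=5 ×8
  A^4: L=4 ×25, L=6 ×3
  A^2: L=3 ×40, L=5 ×15, L=7 ×1
  A^0: L=2 ×35, L=4 ×30, L=6 ×5
  A^-2: L=1 ×15, L=3 ×31, L=5 ×10
  A^-4: L=2 ×18, L=4 ×10
  A^-6: L=1 ×2, L=3 ×6
  A^-8: L=2 ×1
Each group contributes A^e * Σ count * d^(L-1):
Powers of d = -A^2 - A^-2: d^2 = A^4 + 2 + A^-4; d^3 = -A^6 - 3*A^2 - 3*A^-2 - A^-6; d^4 = A^8 + 4*A^4 + 6 + 4*A^-4 + A^-8; d^5 = -A^10 - 5*A^6 - 10*A^2 - 10*A^-2 - 5*A^-6 - A^-10; d^6 = A^12 + 6*A^8 + 15*A^4 + 20 + 15*A^-4 + 6*A^-8 + A^-12.
  A^8 * (d^5) = -A^18 - 5*A^14 - 10*A^10 - 10*A^6 - 5*A^2 - A^-2
  A^6 * (8*d^4) = 8*A^14 + 32*A^10 + 48*A^6 + 32*A^2 + 8*A^-2
  A^4 * (25*d^3 + 3*d^5) = -3*A^14 - 40*A^10 - 105*A^6 - 105*A^2 - 40*A^-2 - 3*A^-6
  A^2 * (40*d^2 + 15*d^4 + d^6) = A^14 + 21*A^10 + 115*A^6 + 190*A^2 + 115*A^-2 + 21*A^-6 + A^-10
  A^0 * (35*d + 30*d^3 + 5*d^5) = -5*A^10 - 55*A^6 - 175*A^2 - 175*A^-2 - 55*A^-6 - 5*A^-10
  A^-2 * (15 + 31*d^2 + 10*d^4) = 10*A^6 + 71*A^2 + 137*A^-2 + 71*A^-6 + 10*A^-10
  A^-4 * (18*d + 10*d^3) = -10*A^2 - 48*A^-2 - 48*A^-6 - 10*A^-10
  A^-6 * (2 + 6*d^2) = 6*A^-2 + 14*A^-6 + 6*A^-10
  A^-8 * (d) = -A^-6 - A^-10
Summing the groups: <K> = -A^18 + A^14 - 2*A^10 + 3*A^6 - 2*A^2 + 2*A^-2 - A^-6 + A^-10
Normalise by the writhe: (-A^3)^(-w) = (-A^3)^(6) = A^18, so f(A) = A^18 * <K> = -A^36 + A^32 - 2*A^28 + 3*A^24 - 2*A^20 + 2*A^16 - A^12 + A^8.
Substitute A = t^(-1/4), i.e. A^e → t^(-e/4): V(t) = t^-2 - t^-3 + 2*t^-4 - 2*t^-5 + 3*t^-6 - 2*t^-7 + t^-8 - t^-9

Answer: t^-2 - t^-3 + 2*t^-4 - 2*t^-5 + 3*t^-6 - 2*t^-7 + t^-8 - t^-9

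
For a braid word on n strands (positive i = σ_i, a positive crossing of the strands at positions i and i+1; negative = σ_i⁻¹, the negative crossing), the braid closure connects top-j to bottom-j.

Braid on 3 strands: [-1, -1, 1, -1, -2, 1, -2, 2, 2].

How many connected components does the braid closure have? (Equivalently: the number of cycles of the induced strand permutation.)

2

Derivation:
Track the strand permutation on 3 strands, starting from identity.
  step 1: s1^-1 swaps positions 1,2 -> [2 1 3]
  step 2: s1^-1 swaps positions 1,2 -> [1 2 3]
  step 3: s1 swaps positions 1,2 -> [2 1 3]
  step 4: s1^-1 swaps positions 1,2 -> [1 2 3]
  step 5: s2^-1 swaps positions 2,3 -> [1 3 2]
  step 6: s1 swaps positions 1,2 -> [3 1 2]
  step 7: s2^-1 swaps positions 2,3 -> [3 2 1]
  step 8: s2 swaps positions 2,3 -> [3 1 2]
  step 9: s2 swaps positions 2,3 -> [3 2 1]
Final permutation (position -> original strand): [3 2 1]
Closure components = cycle count of this permutation = 2.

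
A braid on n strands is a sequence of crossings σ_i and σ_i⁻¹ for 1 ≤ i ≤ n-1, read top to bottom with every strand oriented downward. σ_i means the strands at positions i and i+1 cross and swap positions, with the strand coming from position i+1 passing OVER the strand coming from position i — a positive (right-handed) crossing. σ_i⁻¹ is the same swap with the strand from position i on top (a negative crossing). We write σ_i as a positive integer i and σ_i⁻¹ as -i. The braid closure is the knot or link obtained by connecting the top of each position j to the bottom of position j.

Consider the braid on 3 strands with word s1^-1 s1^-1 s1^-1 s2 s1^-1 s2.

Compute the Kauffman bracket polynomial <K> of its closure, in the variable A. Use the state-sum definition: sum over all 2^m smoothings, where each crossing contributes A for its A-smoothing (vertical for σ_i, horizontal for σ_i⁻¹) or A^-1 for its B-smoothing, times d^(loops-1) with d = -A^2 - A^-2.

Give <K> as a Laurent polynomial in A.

Braid: s1^-1 s1^-1 s1^-1 s2 s1^-1 s2 on 3 strands, 6 crossings.
Writhe w = (#positive) - (#negative) = 2 - 4 = -2.
Computing the Kauffman bracket via state sum. There are 2^6 = 64 states.
Smooth each crossing (0=||, 1=⌣⌢); contribution A^(Σ sign_k(1-2s_k)) * d^(L-1).
Tabulate the states by total A-exponent and number of loops L (A-exp: L × count):
  A^6: L=5 ×1
  A^4: L=4 ×6
  A^2: L=3 ×15
  A^0: L=2 ×19, L=4 ×1
  A^-2: L=1 ×11, L=3 ×4
  A^-4: L=2 ×6
  A^-6: L=3 ×1
Each group contributes A^e * Σ count * d^(L-1):
Powers of d = -A^2 - A^-2: d^2 = A^4 + 2 + A^-4; d^3 = -A^6 - 3*A^2 - 3*A^-2 - A^-6; d^4 = A^8 + 4*A^4 + 6 + 4*A^-4 + A^-8.
  A^6 * (d^4) = A^14 + 4*A^10 + 6*A^6 + 4*A^2 + A^-2
  A^4 * (6*d^3) = -6*A^10 - 18*A^6 - 18*A^2 - 6*A^-2
  A^2 * (15*d^2) = 15*A^6 + 30*A^2 + 15*A^-2
  A^0 * (19*d + d^3) = -A^6 - 22*A^2 - 22*A^-2 - A^-6
  A^-2 * (11 + 4*d^2) = 4*A^2 + 19*A^-2 + 4*A^-6
  A^-4 * (6*d) = -6*A^-2 - 6*A^-6
  A^-6 * (d^2) = A^-2 + 2*A^-6 + A^-10
Summing the groups: <K> = A^14 - 2*A^10 + 2*A^6 - 2*A^2 + 2*A^-2 - A^-6 + A^-10

Answer: A^14 - 2*A^10 + 2*A^6 - 2*A^2 + 2*A^-2 - A^-6 + A^-10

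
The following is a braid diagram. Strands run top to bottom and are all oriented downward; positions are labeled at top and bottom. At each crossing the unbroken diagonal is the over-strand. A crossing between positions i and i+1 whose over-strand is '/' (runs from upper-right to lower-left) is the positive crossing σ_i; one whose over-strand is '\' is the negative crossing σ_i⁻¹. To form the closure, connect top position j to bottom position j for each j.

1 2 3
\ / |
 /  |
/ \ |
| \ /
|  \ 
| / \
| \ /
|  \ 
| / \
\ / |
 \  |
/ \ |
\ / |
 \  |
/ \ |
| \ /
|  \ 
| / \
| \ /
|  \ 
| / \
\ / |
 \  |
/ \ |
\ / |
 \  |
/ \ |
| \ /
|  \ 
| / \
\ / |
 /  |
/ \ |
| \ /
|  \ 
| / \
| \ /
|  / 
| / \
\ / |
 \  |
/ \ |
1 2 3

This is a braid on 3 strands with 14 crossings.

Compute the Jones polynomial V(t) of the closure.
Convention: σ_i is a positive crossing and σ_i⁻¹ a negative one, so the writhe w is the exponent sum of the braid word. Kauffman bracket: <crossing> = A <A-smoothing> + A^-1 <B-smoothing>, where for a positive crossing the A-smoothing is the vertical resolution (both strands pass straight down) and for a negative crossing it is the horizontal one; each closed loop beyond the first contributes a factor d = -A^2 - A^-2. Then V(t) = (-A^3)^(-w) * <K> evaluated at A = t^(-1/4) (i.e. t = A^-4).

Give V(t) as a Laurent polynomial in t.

Reading the diagram top to bottom ('/'-over between positions i,i+1 = s_i, '\'-over = s_i^-1): braid word = s1 s2^-1 s2^-1 s1^-1 s1^-1 s2^-1 s2^-1 s1^-1 s1^-1 s2^-1 s1 s2^-1 s2 s1^-1.
The presented braid s1 s2^-1 s2^-1 s1^-1 s1^-1 s2^-1 s2^-1 s1^-1 s1^-1 s2^-1 s1 s2^-1 s2 s1^-1 on 3 strands reduces by inverse Markov moves (closure unchanged at each step):
  Deconjugate: the word is γ·β·γ⁻¹ with γ = s1 s2^-1 (prefix) and γ⁻¹ = s2 s1^-1 (suffix); strip both.
Reduced to β = s2^-1 s1^-1 s1^-1 s2^-1 s2^-1 s1^-1 s1^-1 s2^-1 s1 s2^-1 on 3 strands, 10 crossings.
Compute on β:
Braid: s2^-1 s1^-1 s1^-1 s2^-1 s2^-1 s1^-1 s1^-1 s2^-1 s1 s2^-1 on 3 strands, 10 crossings.
Writhe w = (#positive) - (#negative) = 1 - 9 = -8.
State-sum expansion of <K>. There are 2^10 = 1024 states.
Each crossing splits two ways (0=vertical, 1=horizontal). The state's weight is A^(#A-smoothings - #B-smoothings) * d^(loops - 1).
Tabulate the states by total A-exponent and number of loops L (A-exp: L × count):
  A^10: L=6 ×1
  A^8: L=5 ×10
  A^6: L=4 ×41, L=6 ×4
  A^4: L=3 ×86, L=5 ×34
  A^2: L=2 ×92, L=4 ×114, L=6 ×4
  A^0: L=1 ×40, L=3 ×185, L=5 ×27
  A^-2: L=2 ×142, L=4 ×67, L=6 ×1
  A^-4: L=1 ×40, L=3 ×76, L=5 ×4
  A^-6: L=2 ×39, L=4 ×6
  A^-8: L=1 ×5, L=3 ×5
  A^-10: L=2 ×1
Each group contributes A^e * Σ count * d^(L-1):
Powers of d = -A^2 - A^-2: d^2 = A^4 + 2 + A^-4; d^3 = -A^6 - 3*A^2 - 3*A^-2 - A^-6; d^4 = A^8 + 4*A^4 + 6 + 4*A^-4 + A^-8; d^5 = -A^10 - 5*A^6 - 10*A^2 - 10*A^-2 - 5*A^-6 - A^-10.
  A^10 * (d^5) = -A^20 - 5*A^16 - 10*A^12 - 10*A^8 - 5*A^4 - 1
  A^8 * (10*d^4) = 10*A^16 + 40*A^12 + 60*A^8 + 40*A^4 + 10
  A^6 * (41*d^3 + 4*d^5) = -4*A^16 - 61*A^12 - 163*A^8 - 163*A^4 - 61 - 4*A^-4
  A^4 * (86*d^2 + 34*d^4) = 34*A^12 + 222*A^8 + 376*A^4 + 222 + 34*A^-4
  A^2 * (92*d + 114*d^3 + 4*d^5) = -4*A^12 - 134*A^8 - 474*A^4 - 474 - 134*A^-4 - 4*A^-8
  A^0 * (40 + 185*d^2 + 27*d^4) = 27*A^8 + 293*A^4 + 572 + 293*A^-4 + 27*A^-8
  A^-2 * (142*d + 67*d^3 + d^5) = -A^8 - 72*A^4 - 353 - 353*A^-4 - 72*A^-8 - A^-12
  A^-4 * (40 + 76*d^2 + 4*d^4) = 4*A^4 + 92 + 216*A^-4 + 92*A^-8 + 4*A^-12
  A^-6 * (39*d + 6*d^3) = -6 - 57*A^-4 - 57*A^-8 - 6*A^-12
  A^-8 * (5 + 5*d^2) = 5*A^-4 + 15*A^-8 + 5*A^-12
  A^-10 * (d) = -A^-8 - A^-12
Summing the groups: <K> = -A^20 + A^16 - A^12 + A^8 - A^4 + 1 + A^-12
Normalise by the writhe: (-A^3)^(-w) = (-A^3)^(8) = A^24, so f(A) = A^24 * <K> = -A^44 + A^40 - A^36 + A^32 - A^28 + A^24 + A^12.
Substitute A = t^(-1/4), i.e. A^e → t^(-e/4): V(t) = t^-3 + t^-6 - t^-7 + t^-8 - t^-9 + t^-10 - t^-11

Answer: t^-3 + t^-6 - t^-7 + t^-8 - t^-9 + t^-10 - t^-11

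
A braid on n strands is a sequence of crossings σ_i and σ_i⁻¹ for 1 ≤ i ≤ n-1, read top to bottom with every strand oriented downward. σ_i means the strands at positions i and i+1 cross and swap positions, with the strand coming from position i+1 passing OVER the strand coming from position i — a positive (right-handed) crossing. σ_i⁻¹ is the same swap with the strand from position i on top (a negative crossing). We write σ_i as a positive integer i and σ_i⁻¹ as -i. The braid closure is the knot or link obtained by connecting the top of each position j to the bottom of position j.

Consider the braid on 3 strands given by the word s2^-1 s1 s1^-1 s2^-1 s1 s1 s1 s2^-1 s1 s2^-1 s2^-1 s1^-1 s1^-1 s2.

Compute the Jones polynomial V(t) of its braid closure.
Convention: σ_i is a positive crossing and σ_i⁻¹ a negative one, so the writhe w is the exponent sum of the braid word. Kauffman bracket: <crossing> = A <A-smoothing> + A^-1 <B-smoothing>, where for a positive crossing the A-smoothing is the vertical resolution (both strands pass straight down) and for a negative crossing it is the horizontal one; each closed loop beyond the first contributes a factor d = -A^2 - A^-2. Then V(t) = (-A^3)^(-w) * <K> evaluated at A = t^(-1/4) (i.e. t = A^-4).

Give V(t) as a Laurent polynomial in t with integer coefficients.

t^2 - 2*t + 3 - 3*t^-1 + 4*t^-2 - 3*t^-3 + 2*t^-4 - 2*t^-5 + t^-6

Derivation:
The presented braid s2^-1 s1 s1^-1 s2^-1 s1 s1 s1 s2^-1 s1 s2^-1 s2^-1 s1^-1 s1^-1 s2 on 3 strands reduces by inverse Markov moves (closure unchanged at each step):
  Deconjugate: the word is γ·β·γ⁻¹ with γ = s2^-1 s1 (prefix) and γ⁻¹ = s1^-1 s2 (suffix); strip both.
Reduced to β = s1^-1 s2^-1 s1 s1 s1 s2^-1 s1 s2^-1 s2^-1 s1^-1 on 3 strands, 10 crossings.
Compute on β:
Braid: s1^-1 s2^-1 s1 s1 s1 s2^-1 s1 s2^-1 s2^-1 s1^-1 on 3 strands, 10 crossings.
Writhe w = (#positive) - (#negative) = 4 - 6 = -2.
Computing the Kauffman bracket via state sum. There are 2^10 = 1024 states.
For each crossing: s=0 is the vertical smoothing, s=1 horizontal. Crossing k contributes A^(sign_k * (1 - 2*s_k)); loop factor d = -A^2 - A^-2.
Tabulate the states by total A-exponent and number of loops L (A-exp: L × count):
  A^10: L=5 ×1
  A^8: L=4 ×10
  A^6: L=3 ×38, L=5 ×7
  A^4: L=2 ×67, L=4 ×49, L=6 ×4
  A^2: L=1 ×46, L=3 ×130, L=5 ×33, L=7 ×1
  A^0: L=2 ×131, L=4 ×110, L=6 ×11
  A^-2: L=1 ×25, L=3 ×133, L=5 ×51, L=7 ×1
  A^-4: L=2 ×37, L=4 ×72, L=6 ×11
  A^-6: L=3 ×25, L=5 ×19, L=7 ×1
  A^-8: L=4 ×8, L=6 ×2
  A^-10: L=5 ×1
Each group contributes A^e * Σ count * d^(L-1):
Powers of d = -A^2 - A^-2: d^2 = A^4 + 2 + A^-4; d^3 = -A^6 - 3*A^2 - 3*A^-2 - A^-6; d^4 = A^8 + 4*A^4 + 6 + 4*A^-4 + A^-8; d^5 = -A^10 - 5*A^6 - 10*A^2 - 10*A^-2 - 5*A^-6 - A^-10; d^6 = A^12 + 6*A^8 + 15*A^4 + 20 + 15*A^-4 + 6*A^-8 + A^-12.
  A^10 * (d^4) = A^18 + 4*A^14 + 6*A^10 + 4*A^6 + A^2
  A^8 * (10*d^3) = -10*A^14 - 30*A^10 - 30*A^6 - 10*A^2
  A^6 * (38*d^2 + 7*d^4) = 7*A^14 + 66*A^10 + 118*A^6 + 66*A^2 + 7*A^-2
  A^4 * (67*d + 49*d^3 + 4*d^5) = -4*A^14 - 69*A^10 - 254*A^6 - 254*A^2 - 69*A^-2 - 4*A^-6
  A^2 * (46 + 130*d^2 + 33*d^4 + d^6) = A^14 + 39*A^10 + 277*A^6 + 524*A^2 + 277*A^-2 + 39*A^-6 + A^-10
  A^0 * (131*d + 110*d^3 + 11*d^5) = -11*A^10 - 165*A^6 - 571*A^2 - 571*A^-2 - 165*A^-6 - 11*A^-10
  A^-2 * (25 + 133*d^2 + 51*d^4 + d^6) = A^10 + 57*A^6 + 352*A^2 + 617*A^-2 + 352*A^-6 + 57*A^-10 + A^-14
  A^-4 * (37*d + 72*d^3 + 11*d^5) = -11*A^6 - 127*A^2 - 363*A^-2 - 363*A^-6 - 127*A^-10 - 11*A^-14
  A^-6 * (25*d^2 + 19*d^4 + d^6) = A^6 + 25*A^2 + 116*A^-2 + 184*A^-6 + 116*A^-10 + 25*A^-14 + A^-18
  A^-8 * (8*d^3 + 2*d^5) = -2*A^2 - 18*A^-2 - 44*A^-6 - 44*A^-10 - 18*A^-14 - 2*A^-18
  A^-10 * (d^4) = A^-2 + 4*A^-6 + 6*A^-10 + 4*A^-14 + A^-18
Summing the groups: <K> = A^18 - 2*A^14 + 2*A^10 - 3*A^6 + 4*A^2 - 3*A^-2 + 3*A^-6 - 2*A^-10 + A^-14
Normalise by the writhe: (-A^3)^(-w) = (-A^3)^(2) = A^6, so f(A) = A^6 * <K> = A^24 - 2*A^20 + 2*A^16 - 3*A^12 + 4*A^8 - 3*A^4 + 3 - 2*A^-4 + A^-8.
Substitute A = t^(-1/4), i.e. A^e → t^(-e/4): V(t) = t^2 - 2*t + 3 - 3*t^-1 + 4*t^-2 - 3*t^-3 + 2*t^-4 - 2*t^-5 + t^-6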